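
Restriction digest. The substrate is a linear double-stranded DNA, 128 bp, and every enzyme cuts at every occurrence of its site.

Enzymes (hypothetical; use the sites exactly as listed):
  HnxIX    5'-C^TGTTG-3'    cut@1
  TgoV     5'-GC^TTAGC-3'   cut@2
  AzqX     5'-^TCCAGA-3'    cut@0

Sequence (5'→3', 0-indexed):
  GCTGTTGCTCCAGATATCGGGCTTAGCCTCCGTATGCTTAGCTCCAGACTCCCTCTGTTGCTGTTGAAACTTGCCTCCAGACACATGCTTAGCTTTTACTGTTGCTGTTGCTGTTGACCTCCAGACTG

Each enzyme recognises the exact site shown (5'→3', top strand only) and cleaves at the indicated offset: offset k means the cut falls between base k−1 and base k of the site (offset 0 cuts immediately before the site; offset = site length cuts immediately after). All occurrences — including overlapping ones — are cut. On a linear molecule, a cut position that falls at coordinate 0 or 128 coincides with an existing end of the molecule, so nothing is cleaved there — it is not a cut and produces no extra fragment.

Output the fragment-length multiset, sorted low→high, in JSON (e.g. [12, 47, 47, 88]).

[2,5,6,6,6,6,8,9,11,13,13,14,14,15]

Scan for sites:
  HnxIX (CTGTTG, off=1): starts [1, 54, 60, 98, 104, 110] → cuts [2, 55, 61, 99, 105, 111]
  TgoV (GCTTAGC, off=2): starts [20, 35, 86] → cuts [22, 37, 88]
  AzqX (TCCAGA, off=0): starts [8, 42, 75, 119] → cuts [8, 42, 75, 119]

All cut coordinates (distinct, sorted): [2, 8, 22, 37, 42, 55, 61, 75, 88, 99, 105, 111, 119]

Fragments:
  [0,2): 2 bp
  [2,8): 6 bp
  [8,22): 14 bp
  [22,37): 15 bp
  [37,42): 5 bp
  [42,55): 13 bp
  [55,61): 6 bp
  [61,75): 14 bp
  [75,88): 13 bp
  [88,99): 11 bp
  [99,105): 6 bp
  [105,111): 6 bp
  [111,119): 8 bp
  [119,128): 9 bp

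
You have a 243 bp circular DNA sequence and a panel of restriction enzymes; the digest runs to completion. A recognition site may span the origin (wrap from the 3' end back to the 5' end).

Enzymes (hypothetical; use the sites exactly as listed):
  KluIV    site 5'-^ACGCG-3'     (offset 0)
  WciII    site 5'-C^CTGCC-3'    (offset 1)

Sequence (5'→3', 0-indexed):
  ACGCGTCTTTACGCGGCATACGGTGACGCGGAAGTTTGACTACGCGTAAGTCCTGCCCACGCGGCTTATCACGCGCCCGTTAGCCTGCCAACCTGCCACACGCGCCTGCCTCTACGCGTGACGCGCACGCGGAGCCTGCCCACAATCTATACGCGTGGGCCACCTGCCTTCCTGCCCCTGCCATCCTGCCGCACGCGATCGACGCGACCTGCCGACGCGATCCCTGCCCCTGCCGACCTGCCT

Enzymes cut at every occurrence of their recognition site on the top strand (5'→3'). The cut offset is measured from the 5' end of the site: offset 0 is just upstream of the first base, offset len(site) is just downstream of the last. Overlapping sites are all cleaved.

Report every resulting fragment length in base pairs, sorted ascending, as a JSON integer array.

[6,6,6,6,6,6,6,7,7,7,7,8,8,8,8,8,9,9,9,10,11,12,13,14,15,15,16]

Site scan:
  KluIV (ACGCG, off=0): starts [0, 10, 25, 41, 58, 70, 99, 113, 120, 126, 150, 192, 201, 214] → cuts [0, 10, 25, 41, 58, 70, 99, 113, 120, 126, 150, 192, 201, 214]
  WciII (CCTGCC, off=1): starts [51, 83, 91, 104, 134, 162, 170, 176, 184, 207, 222, 228, 236] → cuts [52, 84, 92, 105, 135, 163, 171, 177, 185, 208, 223, 229, 237]

All cut coordinates (distinct, sorted): [0, 10, 25, 41, 52, 58, 70, 84, 92, 99, 105, 113, 120, 126, 135, 150, 163, 171, 177, 185, 192, 201, 208, 214, 223, 229, 237]

Fragment lengths:
  0→10: 10 bp
  10→25: 15 bp
  25→41: 16 bp
  41→52: 11 bp
  52→58: 6 bp
  58→70: 12 bp
  70→84: 14 bp
  84→92: 8 bp
  92→99: 7 bp
  99→105: 6 bp
  105→113: 8 bp
  113→120: 7 bp
  120→126: 6 bp
  126→135: 9 bp
  135→150: 15 bp
  150→163: 13 bp
  163→171: 8 bp
  171→177: 6 bp
  177→185: 8 bp
  185→192: 7 bp
  192→201: 9 bp
  201→208: 7 bp
  208→214: 6 bp
  214→223: 9 bp
  223→229: 6 bp
  229→237: 8 bp
  237→0 (wrap): 243-237+0 = 6 bp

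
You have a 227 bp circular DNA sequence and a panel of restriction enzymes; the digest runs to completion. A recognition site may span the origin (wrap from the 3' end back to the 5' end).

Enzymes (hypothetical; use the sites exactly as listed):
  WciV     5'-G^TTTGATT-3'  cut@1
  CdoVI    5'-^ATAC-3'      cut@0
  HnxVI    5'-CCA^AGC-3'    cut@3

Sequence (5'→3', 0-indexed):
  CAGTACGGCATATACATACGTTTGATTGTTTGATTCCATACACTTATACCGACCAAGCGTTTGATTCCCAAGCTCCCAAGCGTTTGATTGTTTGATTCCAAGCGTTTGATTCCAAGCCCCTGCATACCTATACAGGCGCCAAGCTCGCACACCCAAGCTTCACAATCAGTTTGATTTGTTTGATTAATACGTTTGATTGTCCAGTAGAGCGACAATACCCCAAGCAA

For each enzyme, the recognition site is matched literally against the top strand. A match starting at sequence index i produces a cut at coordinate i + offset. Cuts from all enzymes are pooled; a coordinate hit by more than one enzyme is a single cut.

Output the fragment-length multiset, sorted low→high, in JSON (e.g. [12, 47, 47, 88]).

[4,4,4,4,5,5,6,8,8,8,8,8,8,9,9,9,10,10,10,11,12,14,14,16,23]

Scan for sites:
  WciV (GTTTGATT, off=1): starts [19, 27, 58, 81, 89, 103, 168, 177, 190] → cuts [20, 28, 59, 82, 90, 104, 169, 178, 191]
  CdoVI (ATAC, off=0): starts [11, 15, 37, 45, 123, 129, 186, 214] → cuts [11, 15, 37, 45, 123, 129, 186, 214]
  HnxVI (CCAAGC, off=3): starts [52, 67, 75, 97, 111, 138, 152, 219] → cuts [55, 70, 78, 100, 114, 141, 155, 222]

Pooled cuts: [11, 15, 20, 28, 37, 45, 55, 59, 70, 78, 82, 90, 100, 104, 114, 123, 129, 141, 155, 169, 178, 186, 191, 214, 222]

Fragment lengths:
  11→15: 4 bp
  15→20: 5 bp
  20→28: 8 bp
  28→37: 9 bp
  37→45: 8 bp
  45→55: 10 bp
  55→59: 4 bp
  59→70: 11 bp
  70→78: 8 bp
  78→82: 4 bp
  82→90: 8 bp
  90→100: 10 bp
  100→104: 4 bp
  104→114: 10 bp
  114→123: 9 bp
  123→129: 6 bp
  129→141: 12 bp
  141→155: 14 bp
  155→169: 14 bp
  169→178: 9 bp
  178→186: 8 bp
  186→191: 5 bp
  191→214: 23 bp
  214→222: 8 bp
  222→11 (wrap): 227-222+11 = 16 bp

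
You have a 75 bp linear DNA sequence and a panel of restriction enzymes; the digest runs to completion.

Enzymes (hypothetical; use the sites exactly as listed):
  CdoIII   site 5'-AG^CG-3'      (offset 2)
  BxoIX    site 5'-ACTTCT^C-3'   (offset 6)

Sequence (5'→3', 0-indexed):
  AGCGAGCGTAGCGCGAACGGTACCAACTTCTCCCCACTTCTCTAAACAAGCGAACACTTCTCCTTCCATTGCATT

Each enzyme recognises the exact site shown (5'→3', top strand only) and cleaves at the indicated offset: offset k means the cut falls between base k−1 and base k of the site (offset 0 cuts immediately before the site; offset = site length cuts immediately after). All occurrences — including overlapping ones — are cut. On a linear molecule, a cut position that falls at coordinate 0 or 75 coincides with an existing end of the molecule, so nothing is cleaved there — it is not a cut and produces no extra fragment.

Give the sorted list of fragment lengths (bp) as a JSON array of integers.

Scan for sites:
  CdoIII (AGCG, off=2): starts [0, 4, 9, 48] → cuts [2, 6, 11, 50]
  BxoIX (ACTTCTC, off=6): starts [25, 35, 55] → cuts [31, 41, 61]

Pooled cuts: [2, 6, 11, 31, 41, 50, 61]

Fragments:
  [0,2): 2 bp
  [2,6): 4 bp
  [6,11): 5 bp
  [11,31): 20 bp
  [31,41): 10 bp
  [41,50): 9 bp
  [50,61): 11 bp
  [61,75): 14 bp

[2,4,5,9,10,11,14,20]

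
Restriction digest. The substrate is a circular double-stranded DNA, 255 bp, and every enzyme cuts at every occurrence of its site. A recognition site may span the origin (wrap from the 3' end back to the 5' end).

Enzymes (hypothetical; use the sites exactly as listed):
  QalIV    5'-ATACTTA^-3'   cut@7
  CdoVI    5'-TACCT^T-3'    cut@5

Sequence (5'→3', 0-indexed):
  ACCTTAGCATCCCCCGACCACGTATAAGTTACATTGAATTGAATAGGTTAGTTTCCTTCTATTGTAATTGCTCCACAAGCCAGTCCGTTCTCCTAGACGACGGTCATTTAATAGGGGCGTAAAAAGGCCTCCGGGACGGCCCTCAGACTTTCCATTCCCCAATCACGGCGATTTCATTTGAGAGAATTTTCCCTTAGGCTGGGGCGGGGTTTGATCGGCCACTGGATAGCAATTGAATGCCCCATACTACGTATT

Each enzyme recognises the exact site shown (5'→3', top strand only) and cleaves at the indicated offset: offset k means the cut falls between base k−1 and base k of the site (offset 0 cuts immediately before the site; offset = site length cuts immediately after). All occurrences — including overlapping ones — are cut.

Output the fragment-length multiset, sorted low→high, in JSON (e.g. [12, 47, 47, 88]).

Per-enzyme occurrences:
  QalIV (ATACTTA, off=7): no sites
  CdoVI TACCTT/5: at [254] ⇒ [4]

All cut coordinates (distinct, sorted): [4]

Fragments:
  4→4 (wrap): 255-4+4 = 255 bp

[255]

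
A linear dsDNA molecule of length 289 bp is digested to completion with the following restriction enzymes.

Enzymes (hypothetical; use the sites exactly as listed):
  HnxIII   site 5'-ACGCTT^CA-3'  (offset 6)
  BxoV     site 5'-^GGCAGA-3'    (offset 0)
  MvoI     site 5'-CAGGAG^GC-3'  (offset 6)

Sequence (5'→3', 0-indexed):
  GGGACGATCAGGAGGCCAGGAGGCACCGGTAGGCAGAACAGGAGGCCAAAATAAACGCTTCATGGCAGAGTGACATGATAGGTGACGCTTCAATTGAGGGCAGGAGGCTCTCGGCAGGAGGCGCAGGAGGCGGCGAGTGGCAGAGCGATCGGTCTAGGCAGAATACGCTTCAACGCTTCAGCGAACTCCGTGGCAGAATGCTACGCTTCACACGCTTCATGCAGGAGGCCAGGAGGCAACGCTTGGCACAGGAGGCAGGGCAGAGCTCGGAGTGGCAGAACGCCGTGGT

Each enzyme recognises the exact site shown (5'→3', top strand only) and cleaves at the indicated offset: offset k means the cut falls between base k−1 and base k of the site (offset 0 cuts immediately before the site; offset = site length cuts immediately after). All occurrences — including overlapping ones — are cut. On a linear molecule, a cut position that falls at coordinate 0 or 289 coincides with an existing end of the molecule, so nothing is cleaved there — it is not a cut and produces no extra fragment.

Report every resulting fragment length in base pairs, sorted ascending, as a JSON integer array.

[3,4,8,8,8,9,9,9,9,10,13,13,14,14,14,15,16,16,16,17,18,19,27]

Per-enzyme occurrences:
  HnxIII (ACGCTTCA, off=6): starts [54, 84, 164, 172, 202, 211] → cuts [60, 90, 170, 178, 208, 217]
  BxoV (GGCAGA, off=0): starts [31, 63, 138, 156, 191, 258, 273] → cuts [31, 63, 138, 156, 191, 258, 273]
  MvoI (CAGGAGGC, off=6): starts [8, 16, 38, 100, 114, 123, 221, 229, 248] → cuts [14, 22, 44, 106, 120, 129, 227, 235, 254]

Pooled cuts: [14, 22, 31, 44, 60, 63, 90, 106, 120, 129, 138, 156, 170, 178, 191, 208, 217, 227, 235, 254, 258, 273]

Fragment lengths:
  [0,14): 14 bp
  [14,22): 8 bp
  [22,31): 9 bp
  [31,44): 13 bp
  [44,60): 16 bp
  [60,63): 3 bp
  [63,90): 27 bp
  [90,106): 16 bp
  [106,120): 14 bp
  [120,129): 9 bp
  [129,138): 9 bp
  [138,156): 18 bp
  [156,170): 14 bp
  [170,178): 8 bp
  [178,191): 13 bp
  [191,208): 17 bp
  [208,217): 9 bp
  [217,227): 10 bp
  [227,235): 8 bp
  [235,254): 19 bp
  [254,258): 4 bp
  [258,273): 15 bp
  [273,289): 16 bp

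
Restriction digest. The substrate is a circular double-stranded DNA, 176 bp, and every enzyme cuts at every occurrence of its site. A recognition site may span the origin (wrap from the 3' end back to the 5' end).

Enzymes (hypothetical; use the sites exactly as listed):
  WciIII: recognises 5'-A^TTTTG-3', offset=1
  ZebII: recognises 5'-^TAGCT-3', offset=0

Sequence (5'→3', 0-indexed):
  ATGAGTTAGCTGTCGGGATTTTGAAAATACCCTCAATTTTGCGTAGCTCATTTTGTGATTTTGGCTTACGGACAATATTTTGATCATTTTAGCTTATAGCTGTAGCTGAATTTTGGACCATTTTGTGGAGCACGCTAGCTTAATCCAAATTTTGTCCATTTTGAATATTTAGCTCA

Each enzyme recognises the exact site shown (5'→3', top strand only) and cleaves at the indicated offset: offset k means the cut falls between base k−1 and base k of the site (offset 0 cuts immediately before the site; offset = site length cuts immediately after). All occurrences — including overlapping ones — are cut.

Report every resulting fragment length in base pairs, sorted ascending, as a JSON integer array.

Per-enzyme occurrences:
  WciIII (ATTTTG, off=1): starts [17, 35, 49, 57, 76, 109, 119, 148, 157] → cuts [18, 36, 50, 58, 77, 110, 120, 149, 158]
  ZebII (TAGCT, off=0): starts [6, 43, 89, 96, 102, 135, 169] → cuts [6, 43, 89, 96, 102, 135, 169]

All cut coordinates (distinct, sorted): [6, 18, 36, 43, 50, 58, 77, 89, 96, 102, 110, 120, 135, 149, 158, 169]

Fragments:
  6→18: 12 bp
  18→36: 18 bp
  36→43: 7 bp
  43→50: 7 bp
  50→58: 8 bp
  58→77: 19 bp
  77→89: 12 bp
  89→96: 7 bp
  96→102: 6 bp
  102→110: 8 bp
  110→120: 10 bp
  120→135: 15 bp
  135→149: 14 bp
  149→158: 9 bp
  158→169: 11 bp
  169→6 (wrap): 176-169+6 = 13 bp

[6,7,7,7,8,8,9,10,11,12,12,13,14,15,18,19]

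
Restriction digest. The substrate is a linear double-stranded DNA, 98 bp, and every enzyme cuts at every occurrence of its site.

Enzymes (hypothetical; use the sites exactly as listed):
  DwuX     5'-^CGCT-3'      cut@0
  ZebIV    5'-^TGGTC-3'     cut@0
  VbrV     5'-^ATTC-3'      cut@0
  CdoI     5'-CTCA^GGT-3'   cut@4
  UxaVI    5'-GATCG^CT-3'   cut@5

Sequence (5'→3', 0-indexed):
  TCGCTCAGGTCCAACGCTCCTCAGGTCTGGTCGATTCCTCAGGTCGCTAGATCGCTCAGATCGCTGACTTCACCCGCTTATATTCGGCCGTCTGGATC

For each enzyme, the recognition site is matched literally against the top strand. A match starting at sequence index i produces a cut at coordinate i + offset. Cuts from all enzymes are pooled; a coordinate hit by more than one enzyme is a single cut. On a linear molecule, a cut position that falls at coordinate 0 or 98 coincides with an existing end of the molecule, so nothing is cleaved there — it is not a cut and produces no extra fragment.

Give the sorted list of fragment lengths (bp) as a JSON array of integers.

Site scan:
  DwuX CGCT/0: at [1, 14, 44, 52, 61, 74] ⇒ [1, 14, 44, 52, 61, 74]
  ZebIV TGGTC/0: at [27] ⇒ [27]
  VbrV ATTC/0: at [33, 81] ⇒ [33, 81]
  CdoI CTCAGGT/4: at [3, 19, 37] ⇒ [7, 23, 41]
  UxaVI GATCGCT/5: at [49, 58] ⇒ [54, 63]

All cut coordinates (distinct, sorted): [1, 7, 14, 23, 27, 33, 41, 44, 52, 54, 61, 63, 74, 81]

Fragment lengths:
  [0,1): 1 bp
  [1,7): 6 bp
  [7,14): 7 bp
  [14,23): 9 bp
  [23,27): 4 bp
  [27,33): 6 bp
  [33,41): 8 bp
  [41,44): 3 bp
  [44,52): 8 bp
  [52,54): 2 bp
  [54,61): 7 bp
  [61,63): 2 bp
  [63,74): 11 bp
  [74,81): 7 bp
  [81,98): 17 bp

[1,2,2,3,4,6,6,7,7,7,8,8,9,11,17]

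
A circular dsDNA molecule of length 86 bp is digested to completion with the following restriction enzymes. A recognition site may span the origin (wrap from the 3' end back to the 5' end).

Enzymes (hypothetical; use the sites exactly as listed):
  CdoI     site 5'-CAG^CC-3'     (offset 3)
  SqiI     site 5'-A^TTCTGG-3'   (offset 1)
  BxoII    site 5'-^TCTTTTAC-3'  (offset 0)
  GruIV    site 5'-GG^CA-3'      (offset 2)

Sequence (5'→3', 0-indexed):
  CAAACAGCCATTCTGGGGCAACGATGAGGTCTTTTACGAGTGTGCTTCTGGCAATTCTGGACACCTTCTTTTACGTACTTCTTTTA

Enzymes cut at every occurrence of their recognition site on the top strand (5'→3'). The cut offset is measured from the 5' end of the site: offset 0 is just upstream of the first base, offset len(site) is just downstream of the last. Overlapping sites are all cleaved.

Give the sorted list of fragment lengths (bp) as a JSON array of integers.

[3,3,8,11,12,13,14,22]

Scan for sites:
  CdoI CAGCC/3: at [4] ⇒ [7]
  SqiI ATTCTGG/1: at [9, 53] ⇒ [10, 54]
  BxoII TCTTTTAC/0: at [29, 66, 79] ⇒ [29, 66, 79]
  GruIV GGCA/2: at [16, 49] ⇒ [18, 51]

Pooled cuts: [7, 10, 18, 29, 51, 54, 66, 79]

Fragments:
  7→10: 3 bp
  10→18: 8 bp
  18→29: 11 bp
  29→51: 22 bp
  51→54: 3 bp
  54→66: 12 bp
  66→79: 13 bp
  79→7 (wrap): 86-79+7 = 14 bp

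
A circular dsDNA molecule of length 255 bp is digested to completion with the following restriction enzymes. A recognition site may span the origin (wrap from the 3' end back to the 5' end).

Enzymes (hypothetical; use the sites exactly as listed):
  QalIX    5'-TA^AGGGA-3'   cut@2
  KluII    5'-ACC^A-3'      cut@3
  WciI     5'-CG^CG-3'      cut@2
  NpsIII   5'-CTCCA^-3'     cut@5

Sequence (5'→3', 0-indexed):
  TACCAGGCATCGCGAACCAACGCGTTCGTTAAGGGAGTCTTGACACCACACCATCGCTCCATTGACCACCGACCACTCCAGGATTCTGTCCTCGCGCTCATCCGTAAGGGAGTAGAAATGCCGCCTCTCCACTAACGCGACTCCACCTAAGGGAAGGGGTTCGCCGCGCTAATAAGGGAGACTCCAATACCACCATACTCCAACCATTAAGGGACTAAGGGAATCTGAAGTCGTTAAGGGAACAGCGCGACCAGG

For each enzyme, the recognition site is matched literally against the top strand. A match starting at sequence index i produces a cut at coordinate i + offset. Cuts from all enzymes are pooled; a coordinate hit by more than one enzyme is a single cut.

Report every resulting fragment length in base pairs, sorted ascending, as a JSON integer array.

Site scan:
  QalIX (TAAGGGA, off=2): starts [29, 104, 147, 172, 207, 215, 234] → cuts [31, 106, 149, 174, 209, 217, 236]
  KluII (ACCA, off=3): starts [1, 15, 44, 49, 64, 71, 188, 191, 202, 249] → cuts [4, 18, 47, 52, 67, 74, 191, 194, 205, 252]
  WciI (CGCG, off=2): starts [10, 20, 92, 135, 164, 245] → cuts [12, 22, 94, 137, 166, 247]
  NpsIII (CTCCA, off=5): starts [56, 75, 126, 140, 181, 197] → cuts [61, 80, 131, 145, 186, 202]

Pooled cuts: [4, 12, 18, 22, 31, 47, 52, 61, 67, 74, 80, 94, 106, 131, 137, 145, 149, 166, 174, 186, 191, 194, 202, 205, 209, 217, 236, 247, 252]

Fragment lengths:
  4→12: 8 bp
  12→18: 6 bp
  18→22: 4 bp
  22→31: 9 bp
  31→47: 16 bp
  47→52: 5 bp
  52→61: 9 bp
  61→67: 6 bp
  67→74: 7 bp
  74→80: 6 bp
  80→94: 14 bp
  94→106: 12 bp
  106→131: 25 bp
  131→137: 6 bp
  137→145: 8 bp
  145→149: 4 bp
  149→166: 17 bp
  166→174: 8 bp
  174→186: 12 bp
  186→191: 5 bp
  191→194: 3 bp
  194→202: 8 bp
  202→205: 3 bp
  205→209: 4 bp
  209→217: 8 bp
  217→236: 19 bp
  236→247: 11 bp
  247→252: 5 bp
  252→4 (wrap): 255-252+4 = 7 bp

[3,3,4,4,4,5,5,5,6,6,6,6,7,7,8,8,8,8,8,9,9,11,12,12,14,16,17,19,25]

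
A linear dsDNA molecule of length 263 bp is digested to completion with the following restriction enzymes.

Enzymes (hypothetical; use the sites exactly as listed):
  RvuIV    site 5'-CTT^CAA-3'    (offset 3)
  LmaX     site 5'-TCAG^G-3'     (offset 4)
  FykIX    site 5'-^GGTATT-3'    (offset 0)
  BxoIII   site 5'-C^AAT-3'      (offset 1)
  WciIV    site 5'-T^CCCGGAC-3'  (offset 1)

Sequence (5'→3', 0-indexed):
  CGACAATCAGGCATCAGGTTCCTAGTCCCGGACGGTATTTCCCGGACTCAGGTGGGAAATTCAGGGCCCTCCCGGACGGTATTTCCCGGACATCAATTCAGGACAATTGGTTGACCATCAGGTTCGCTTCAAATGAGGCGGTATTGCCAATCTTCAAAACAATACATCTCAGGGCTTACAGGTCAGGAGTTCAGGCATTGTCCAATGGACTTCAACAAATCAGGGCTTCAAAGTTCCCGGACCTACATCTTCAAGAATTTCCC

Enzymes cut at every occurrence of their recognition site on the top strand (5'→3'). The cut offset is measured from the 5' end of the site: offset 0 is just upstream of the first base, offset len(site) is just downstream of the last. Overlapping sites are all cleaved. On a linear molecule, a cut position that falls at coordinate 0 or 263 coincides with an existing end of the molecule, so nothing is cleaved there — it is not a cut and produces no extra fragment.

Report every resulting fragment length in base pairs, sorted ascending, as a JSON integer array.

[3,4,5,6,6,6,6,7,7,7,7,7,7,7,8,8,9,9,9,9,10,10,11,11,12,12,13,14,16,17]

Scan for sites:
  RvuIV CTTCAA/3: at [126, 151, 209, 225, 248] ⇒ [129, 154, 212, 228, 251]
  LmaX TCAGG/4: at [6, 13, 47, 60, 97, 117, 168, 182, 190, 219] ⇒ [10, 17, 51, 64, 101, 121, 172, 186, 194, 223]
  FykIX GGTATT/0: at [33, 77, 139] ⇒ [33, 77, 139]
  BxoIII CAAT/1: at [3, 93, 103, 147, 159, 202] ⇒ [4, 94, 104, 148, 160, 203]
  WciIV TCCCGGAC/1: at [25, 39, 69, 83, 234] ⇒ [26, 40, 70, 84, 235]

Pooled cuts: [4, 10, 17, 26, 33, 40, 51, 64, 70, 77, 84, 94, 101, 104, 121, 129, 139, 148, 154, 160, 172, 186, 194, 203, 212, 223, 228, 235, 251]

Fragment lengths:
  [0,4): 4 bp
  [4,10): 6 bp
  [10,17): 7 bp
  [17,26): 9 bp
  [26,33): 7 bp
  [33,40): 7 bp
  [40,51): 11 bp
  [51,64): 13 bp
  [64,70): 6 bp
  [70,77): 7 bp
  [77,84): 7 bp
  [84,94): 10 bp
  [94,101): 7 bp
  [101,104): 3 bp
  [104,121): 17 bp
  [121,129): 8 bp
  [129,139): 10 bp
  [139,148): 9 bp
  [148,154): 6 bp
  [154,160): 6 bp
  [160,172): 12 bp
  [172,186): 14 bp
  [186,194): 8 bp
  [194,203): 9 bp
  [203,212): 9 bp
  [212,223): 11 bp
  [223,228): 5 bp
  [228,235): 7 bp
  [235,251): 16 bp
  [251,263): 12 bp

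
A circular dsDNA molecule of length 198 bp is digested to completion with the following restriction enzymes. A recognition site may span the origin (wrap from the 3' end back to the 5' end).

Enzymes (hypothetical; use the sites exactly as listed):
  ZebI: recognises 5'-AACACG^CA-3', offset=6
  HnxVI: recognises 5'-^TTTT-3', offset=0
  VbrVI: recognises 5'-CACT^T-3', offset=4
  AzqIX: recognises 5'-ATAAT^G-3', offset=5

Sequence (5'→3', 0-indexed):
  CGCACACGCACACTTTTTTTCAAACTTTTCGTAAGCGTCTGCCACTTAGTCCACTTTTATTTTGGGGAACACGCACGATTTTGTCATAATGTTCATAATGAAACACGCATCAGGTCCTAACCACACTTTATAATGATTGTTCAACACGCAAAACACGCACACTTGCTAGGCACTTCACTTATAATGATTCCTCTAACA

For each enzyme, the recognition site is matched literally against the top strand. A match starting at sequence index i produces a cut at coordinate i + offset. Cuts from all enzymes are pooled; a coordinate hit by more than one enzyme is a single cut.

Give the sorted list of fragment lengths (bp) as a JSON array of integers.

Per-enzyme occurrences:
  ZebI AACACGCA/6: at [67, 101, 142, 151, 194] ⇒ [2, 73, 107, 148, 157]
  HnxVI TTTT/0: at [13, 14, 15, 16, 25, 54, 59, 78] ⇒ [13, 14, 15, 16, 25, 54, 59, 78]
  VbrVI CACTT/4: at [10, 42, 51, 123, 159, 170, 175] ⇒ [14, 46, 55, 127, 163, 174, 179]
  AzqIX ATAATG/5: at [85, 94, 129, 180] ⇒ [90, 99, 134, 185]

All cut coordinates (distinct, sorted): [2, 13, 14, 15, 16, 25, 46, 54, 55, 59, 73, 78, 90, 99, 107, 127, 134, 148, 157, 163, 174, 179, 185]

Fragments:
  2→13: 11 bp
  13→14: 1 bp
  14→15: 1 bp
  15→16: 1 bp
  16→25: 9 bp
  25→46: 21 bp
  46→54: 8 bp
  54→55: 1 bp
  55→59: 4 bp
  59→73: 14 bp
  73→78: 5 bp
  78→90: 12 bp
  90→99: 9 bp
  99→107: 8 bp
  107→127: 20 bp
  127→134: 7 bp
  134→148: 14 bp
  148→157: 9 bp
  157→163: 6 bp
  163→174: 11 bp
  174→179: 5 bp
  179→185: 6 bp
  185→2 (wrap): 198-185+2 = 15 bp

[1,1,1,1,4,5,5,6,6,7,8,8,9,9,9,11,11,12,14,14,15,20,21]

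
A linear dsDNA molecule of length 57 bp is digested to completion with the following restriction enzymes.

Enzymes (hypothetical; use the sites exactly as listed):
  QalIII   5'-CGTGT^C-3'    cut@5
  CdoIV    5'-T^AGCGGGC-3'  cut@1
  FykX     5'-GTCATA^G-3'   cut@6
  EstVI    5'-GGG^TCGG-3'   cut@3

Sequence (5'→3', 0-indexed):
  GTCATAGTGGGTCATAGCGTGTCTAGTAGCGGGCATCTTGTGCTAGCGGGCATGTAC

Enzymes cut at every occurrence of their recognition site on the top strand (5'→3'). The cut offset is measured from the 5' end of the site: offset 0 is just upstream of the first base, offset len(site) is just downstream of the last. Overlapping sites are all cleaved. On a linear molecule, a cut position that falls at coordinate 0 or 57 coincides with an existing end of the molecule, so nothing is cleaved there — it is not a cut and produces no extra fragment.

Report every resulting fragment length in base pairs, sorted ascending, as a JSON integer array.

Per-enzyme occurrences:
  QalIII (CGTGTC, off=5): starts [17] → cuts [22]
  CdoIV (TAGCGGGC, off=1): starts [26, 43] → cuts [27, 44]
  FykX (GTCATAG, off=6): starts [0, 10] → cuts [6, 16]
  EstVI (GGGTCGG, off=3): no sites

Pooled cuts: [6, 16, 22, 27, 44]

Fragments:
  [0,6): 6 bp
  [6,16): 10 bp
  [16,22): 6 bp
  [22,27): 5 bp
  [27,44): 17 bp
  [44,57): 13 bp

[5,6,6,10,13,17]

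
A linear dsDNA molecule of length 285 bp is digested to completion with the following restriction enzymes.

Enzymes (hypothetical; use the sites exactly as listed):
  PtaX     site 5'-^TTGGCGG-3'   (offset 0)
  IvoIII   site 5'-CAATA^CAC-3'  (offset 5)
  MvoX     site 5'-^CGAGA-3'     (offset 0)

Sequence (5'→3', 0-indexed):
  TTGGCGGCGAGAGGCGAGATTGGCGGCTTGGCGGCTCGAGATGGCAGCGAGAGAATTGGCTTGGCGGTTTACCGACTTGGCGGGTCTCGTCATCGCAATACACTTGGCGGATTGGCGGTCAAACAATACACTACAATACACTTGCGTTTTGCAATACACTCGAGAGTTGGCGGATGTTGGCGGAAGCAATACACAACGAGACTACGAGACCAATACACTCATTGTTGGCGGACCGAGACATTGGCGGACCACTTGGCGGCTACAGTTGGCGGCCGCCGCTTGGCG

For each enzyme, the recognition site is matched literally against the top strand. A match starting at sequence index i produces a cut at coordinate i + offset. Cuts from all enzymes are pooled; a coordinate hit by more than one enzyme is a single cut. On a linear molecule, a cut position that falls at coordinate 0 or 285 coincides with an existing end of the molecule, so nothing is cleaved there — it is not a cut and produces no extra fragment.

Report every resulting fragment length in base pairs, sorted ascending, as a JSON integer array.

Per-enzyme occurrences:
  PtaX TTGGCGG/0: at [0, 19, 27, 60, 76, 103, 111, 166, 176, 224, 240, 252, 265] ⇒ [19, 27, 60, 76, 103, 111, 166, 176, 224, 240, 252, 265] (position 0 is a terminus of the linear molecule — no cut)
  IvoIII CAATACAC/5: at [95, 123, 133, 151, 186, 210] ⇒ [100, 128, 138, 156, 191, 215]
  MvoX CGAGA/0: at [7, 14, 36, 47, 160, 196, 204, 233] ⇒ [7, 14, 36, 47, 160, 196, 204, 233]

Pooled cuts: [7, 14, 19, 27, 36, 47, 60, 76, 100, 103, 111, 128, 138, 156, 160, 166, 176, 191, 196, 204, 215, 224, 233, 240, 252, 265]

Fragments:
  [0,7): 7 bp
  [7,14): 7 bp
  [14,19): 5 bp
  [19,27): 8 bp
  [27,36): 9 bp
  [36,47): 11 bp
  [47,60): 13 bp
  [60,76): 16 bp
  [76,100): 24 bp
  [100,103): 3 bp
  [103,111): 8 bp
  [111,128): 17 bp
  [128,138): 10 bp
  [138,156): 18 bp
  [156,160): 4 bp
  [160,166): 6 bp
  [166,176): 10 bp
  [176,191): 15 bp
  [191,196): 5 bp
  [196,204): 8 bp
  [204,215): 11 bp
  [215,224): 9 bp
  [224,233): 9 bp
  [233,240): 7 bp
  [240,252): 12 bp
  [252,265): 13 bp
  [265,285): 20 bp

[3,4,5,5,6,7,7,7,8,8,8,9,9,9,10,10,11,11,12,13,13,15,16,17,18,20,24]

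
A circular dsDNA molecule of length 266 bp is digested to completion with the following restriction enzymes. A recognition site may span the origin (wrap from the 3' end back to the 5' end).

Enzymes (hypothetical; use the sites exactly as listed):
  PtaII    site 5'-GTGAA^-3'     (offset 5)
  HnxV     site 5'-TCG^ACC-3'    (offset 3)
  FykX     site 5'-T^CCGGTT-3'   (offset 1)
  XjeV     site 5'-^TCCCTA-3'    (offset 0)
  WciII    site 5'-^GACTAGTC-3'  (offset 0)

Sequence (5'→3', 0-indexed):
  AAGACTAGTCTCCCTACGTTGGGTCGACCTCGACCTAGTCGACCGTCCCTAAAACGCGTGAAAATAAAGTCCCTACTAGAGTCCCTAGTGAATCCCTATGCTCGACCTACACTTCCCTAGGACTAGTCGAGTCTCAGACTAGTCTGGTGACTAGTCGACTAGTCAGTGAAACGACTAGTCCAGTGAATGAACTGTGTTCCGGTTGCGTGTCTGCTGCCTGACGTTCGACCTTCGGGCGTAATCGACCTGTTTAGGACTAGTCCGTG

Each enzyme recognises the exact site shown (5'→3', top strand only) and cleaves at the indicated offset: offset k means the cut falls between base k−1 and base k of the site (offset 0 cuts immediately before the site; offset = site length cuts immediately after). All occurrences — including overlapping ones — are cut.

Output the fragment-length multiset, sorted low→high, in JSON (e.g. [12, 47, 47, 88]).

Per-enzyme occurrences:
  PtaII GTGAA/5: at [57, 87, 165, 182, 263] ⇒ [2, 62, 92, 170, 187]
  HnxV TCGACC/3: at [23, 29, 38, 101, 224, 241] ⇒ [26, 32, 41, 104, 227, 244]
  FykX TCCGGTT/1: at [197] ⇒ [198]
  XjeV TCCCTA/0: at [10, 45, 69, 81, 92, 113] ⇒ [10, 45, 69, 81, 92, 113]
  WciII GACTAGTC/0: at [2, 120, 136, 148, 156, 172, 254] ⇒ [2, 120, 136, 148, 156, 172, 254]

Pooled cuts: [2, 10, 26, 32, 41, 45, 62, 69, 81, 92, 104, 113, 120, 136, 148, 156, 170, 172, 187, 198, 227, 244, 254]

Fragments:
  2→10: 8 bp
  10→26: 16 bp
  26→32: 6 bp
  32→41: 9 bp
  41→45: 4 bp
  45→62: 17 bp
  62→69: 7 bp
  69→81: 12 bp
  81→92: 11 bp
  92→104: 12 bp
  104→113: 9 bp
  113→120: 7 bp
  120→136: 16 bp
  136→148: 12 bp
  148→156: 8 bp
  156→170: 14 bp
  170→172: 2 bp
  172→187: 15 bp
  187→198: 11 bp
  198→227: 29 bp
  227→244: 17 bp
  244→254: 10 bp
  254→2 (wrap): 266-254+2 = 14 bp

[2,4,6,7,7,8,8,9,9,10,11,11,12,12,12,14,14,15,16,16,17,17,29]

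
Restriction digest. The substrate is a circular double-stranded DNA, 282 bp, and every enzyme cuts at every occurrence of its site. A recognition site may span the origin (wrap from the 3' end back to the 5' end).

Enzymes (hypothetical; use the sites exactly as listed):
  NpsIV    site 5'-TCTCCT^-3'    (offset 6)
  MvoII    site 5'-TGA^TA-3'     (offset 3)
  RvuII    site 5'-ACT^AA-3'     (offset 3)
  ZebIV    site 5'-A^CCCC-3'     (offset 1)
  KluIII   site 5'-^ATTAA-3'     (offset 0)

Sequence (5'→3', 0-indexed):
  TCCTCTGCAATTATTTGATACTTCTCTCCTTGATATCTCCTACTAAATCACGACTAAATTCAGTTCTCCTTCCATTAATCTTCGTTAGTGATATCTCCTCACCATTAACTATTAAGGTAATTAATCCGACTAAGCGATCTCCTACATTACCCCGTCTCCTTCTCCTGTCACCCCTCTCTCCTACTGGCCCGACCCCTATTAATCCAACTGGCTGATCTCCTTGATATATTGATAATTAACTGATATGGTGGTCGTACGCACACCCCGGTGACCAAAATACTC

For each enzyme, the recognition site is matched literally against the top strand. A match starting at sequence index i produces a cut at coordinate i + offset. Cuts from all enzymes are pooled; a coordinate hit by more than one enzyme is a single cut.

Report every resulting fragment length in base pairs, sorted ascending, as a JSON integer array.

Per-enzyme occurrences:
  NpsIV (TCTCCT, off=6): starts [24, 35, 64, 93, 137, 154, 160, 176, 215, 280] → cuts [4, 30, 41, 70, 99, 143, 160, 166, 182, 221]
  MvoII (TGATA, off=3): starts [15, 30, 88, 221, 229, 240] → cuts [18, 33, 91, 224, 232, 243]
  RvuII (ACTAA, off=3): starts [41, 52, 128] → cuts [44, 55, 131]
  ZebIV (ACCCC, off=1): starts [148, 169, 191, 261] → cuts [149, 170, 192, 262]
  KluIII (ATTAA, off=0): starts [73, 103, 110, 119, 197, 234] → cuts [73, 103, 110, 119, 197, 234]

All cut coordinates (distinct, sorted): [4, 18, 30, 33, 41, 44, 55, 70, 73, 91, 99, 103, 110, 119, 131, 143, 149, 160, 166, 170, 182, 192, 197, 221, 224, 232, 234, 243, 262]

Fragments:
  4→18: 14 bp
  18→30: 12 bp
  30→33: 3 bp
  33→41: 8 bp
  41→44: 3 bp
  44→55: 11 bp
  55→70: 15 bp
  70→73: 3 bp
  73→91: 18 bp
  91→99: 8 bp
  99→103: 4 bp
  103→110: 7 bp
  110→119: 9 bp
  119→131: 12 bp
  131→143: 12 bp
  143→149: 6 bp
  149→160: 11 bp
  160→166: 6 bp
  166→170: 4 bp
  170→182: 12 bp
  182→192: 10 bp
  192→197: 5 bp
  197→221: 24 bp
  221→224: 3 bp
  224→232: 8 bp
  232→234: 2 bp
  234→243: 9 bp
  243→262: 19 bp
  262→4 (wrap): 282-262+4 = 24 bp

[2,3,3,3,3,4,4,5,6,6,7,8,8,8,9,9,10,11,11,12,12,12,12,14,15,18,19,24,24]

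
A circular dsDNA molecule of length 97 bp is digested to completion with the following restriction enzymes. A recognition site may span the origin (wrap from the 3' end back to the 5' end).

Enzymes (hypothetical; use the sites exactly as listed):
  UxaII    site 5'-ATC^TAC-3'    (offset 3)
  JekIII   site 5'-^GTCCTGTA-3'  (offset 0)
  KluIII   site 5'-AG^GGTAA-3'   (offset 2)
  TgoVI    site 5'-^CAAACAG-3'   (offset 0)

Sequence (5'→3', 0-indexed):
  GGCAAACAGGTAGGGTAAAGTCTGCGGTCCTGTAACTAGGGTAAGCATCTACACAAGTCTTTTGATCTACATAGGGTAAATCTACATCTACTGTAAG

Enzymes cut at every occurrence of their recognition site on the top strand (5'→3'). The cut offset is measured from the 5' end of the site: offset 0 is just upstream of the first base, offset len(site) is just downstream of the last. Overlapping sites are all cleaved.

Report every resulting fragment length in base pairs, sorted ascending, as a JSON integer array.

[6,7,8,10,11,11,13,13,18]

Per-enzyme occurrences:
  UxaII (ATCTAC, off=3): starts [46, 64, 79, 85] → cuts [49, 67, 82, 88]
  JekIII (GTCCTGTA, off=0): starts [26] → cuts [26]
  KluIII (AGGGTAA, off=2): starts [11, 37, 72] → cuts [13, 39, 74]
  TgoVI (CAAACAG, off=0): starts [2] → cuts [2]

All cut coordinates (distinct, sorted): [2, 13, 26, 39, 49, 67, 74, 82, 88]

Fragments:
  2→13: 11 bp
  13→26: 13 bp
  26→39: 13 bp
  39→49: 10 bp
  49→67: 18 bp
  67→74: 7 bp
  74→82: 8 bp
  82→88: 6 bp
  88→2 (wrap): 97-88+2 = 11 bp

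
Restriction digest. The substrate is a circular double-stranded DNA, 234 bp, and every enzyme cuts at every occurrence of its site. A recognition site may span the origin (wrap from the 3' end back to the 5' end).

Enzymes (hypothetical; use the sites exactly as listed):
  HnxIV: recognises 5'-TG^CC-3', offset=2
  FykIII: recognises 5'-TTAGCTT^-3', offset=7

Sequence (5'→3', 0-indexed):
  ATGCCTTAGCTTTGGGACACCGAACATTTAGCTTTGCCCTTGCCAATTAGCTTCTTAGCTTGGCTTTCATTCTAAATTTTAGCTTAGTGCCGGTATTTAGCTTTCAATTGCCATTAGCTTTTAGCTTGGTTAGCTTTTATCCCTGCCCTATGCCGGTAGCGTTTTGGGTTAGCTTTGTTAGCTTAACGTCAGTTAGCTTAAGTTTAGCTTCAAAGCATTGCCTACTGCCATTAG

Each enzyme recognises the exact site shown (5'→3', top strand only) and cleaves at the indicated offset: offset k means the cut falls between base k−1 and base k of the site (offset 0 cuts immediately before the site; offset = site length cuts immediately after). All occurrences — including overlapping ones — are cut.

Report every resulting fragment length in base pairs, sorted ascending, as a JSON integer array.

[2,4,6,7,7,7,7,8,9,9,9,9,10,10,10,11,11,14,15,22,23,24]

Per-enzyme occurrences:
  HnxIV TGCC/2: at [1, 34, 40, 87, 108, 143, 150, 218, 225] ⇒ [3, 36, 42, 89, 110, 145, 152, 220, 227]
  FykIII TTAGCTT/7: at [5, 27, 46, 54, 78, 96, 113, 120, 129, 168, 177, 192, 203] ⇒ [12, 34, 53, 61, 85, 103, 120, 127, 136, 175, 184, 199, 210]

All cut coordinates (distinct, sorted): [3, 12, 34, 36, 42, 53, 61, 85, 89, 103, 110, 120, 127, 136, 145, 152, 175, 184, 199, 210, 220, 227]

Fragment lengths:
  3→12: 9 bp
  12→34: 22 bp
  34→36: 2 bp
  36→42: 6 bp
  42→53: 11 bp
  53→61: 8 bp
  61→85: 24 bp
  85→89: 4 bp
  89→103: 14 bp
  103→110: 7 bp
  110→120: 10 bp
  120→127: 7 bp
  127→136: 9 bp
  136→145: 9 bp
  145→152: 7 bp
  152→175: 23 bp
  175→184: 9 bp
  184→199: 15 bp
  199→210: 11 bp
  210→220: 10 bp
  220→227: 7 bp
  227→3 (wrap): 234-227+3 = 10 bp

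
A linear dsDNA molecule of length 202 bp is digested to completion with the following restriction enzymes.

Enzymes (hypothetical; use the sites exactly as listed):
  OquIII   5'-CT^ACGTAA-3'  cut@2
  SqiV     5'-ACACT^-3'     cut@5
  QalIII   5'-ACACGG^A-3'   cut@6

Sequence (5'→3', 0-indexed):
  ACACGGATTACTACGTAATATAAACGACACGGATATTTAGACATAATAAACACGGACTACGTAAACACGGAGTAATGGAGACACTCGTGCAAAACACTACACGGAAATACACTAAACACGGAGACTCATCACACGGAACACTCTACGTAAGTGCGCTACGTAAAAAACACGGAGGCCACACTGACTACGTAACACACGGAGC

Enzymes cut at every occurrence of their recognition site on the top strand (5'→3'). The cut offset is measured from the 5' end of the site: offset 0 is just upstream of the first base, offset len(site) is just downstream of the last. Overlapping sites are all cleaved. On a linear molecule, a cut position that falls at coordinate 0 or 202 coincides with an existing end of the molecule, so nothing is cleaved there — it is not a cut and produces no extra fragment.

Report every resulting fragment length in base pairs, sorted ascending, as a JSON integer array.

Scan for sites:
  OquIII (CTACGTAA, off=2): starts [10, 56, 142, 155, 184] → cuts [12, 58, 144, 157, 186]
  SqiV (ACACT, off=5): starts [80, 93, 108, 137, 177] → cuts [85, 98, 113, 142, 182]
  QalIII (ACACGGA, off=6): starts [0, 26, 49, 64, 98, 115, 130, 166, 193] → cuts [6, 32, 55, 70, 104, 121, 136, 172, 199]

Pooled cuts: [6, 12, 32, 55, 58, 70, 85, 98, 104, 113, 121, 136, 142, 144, 157, 172, 182, 186, 199]

Fragment lengths:
  [0,6): 6 bp
  [6,12): 6 bp
  [12,32): 20 bp
  [32,55): 23 bp
  [55,58): 3 bp
  [58,70): 12 bp
  [70,85): 15 bp
  [85,98): 13 bp
  [98,104): 6 bp
  [104,113): 9 bp
  [113,121): 8 bp
  [121,136): 15 bp
  [136,142): 6 bp
  [142,144): 2 bp
  [144,157): 13 bp
  [157,172): 15 bp
  [172,182): 10 bp
  [182,186): 4 bp
  [186,199): 13 bp
  [199,202): 3 bp

[2,3,3,4,6,6,6,6,8,9,10,12,13,13,13,15,15,15,20,23]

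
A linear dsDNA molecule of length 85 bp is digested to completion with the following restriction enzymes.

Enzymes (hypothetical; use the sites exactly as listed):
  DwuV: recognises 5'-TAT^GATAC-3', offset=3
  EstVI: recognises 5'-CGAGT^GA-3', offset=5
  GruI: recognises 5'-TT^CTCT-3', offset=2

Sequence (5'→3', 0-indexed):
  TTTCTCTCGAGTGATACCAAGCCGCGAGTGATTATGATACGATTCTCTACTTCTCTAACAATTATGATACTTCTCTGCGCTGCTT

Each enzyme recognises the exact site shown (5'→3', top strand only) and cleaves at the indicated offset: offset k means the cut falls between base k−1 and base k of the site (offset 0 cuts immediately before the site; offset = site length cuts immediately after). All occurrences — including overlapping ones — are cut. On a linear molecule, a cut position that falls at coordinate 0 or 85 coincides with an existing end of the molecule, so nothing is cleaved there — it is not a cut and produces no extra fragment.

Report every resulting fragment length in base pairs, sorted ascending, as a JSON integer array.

[3,6,7,8,9,9,13,13,17]

Scan for sites:
  DwuV (TATGATAC, off=3): starts [32, 62] → cuts [35, 65]
  EstVI (CGAGTGA, off=5): starts [7, 24] → cuts [12, 29]
  GruI (TTCTCT, off=2): starts [1, 42, 50, 70] → cuts [3, 44, 52, 72]

Pooled cuts: [3, 12, 29, 35, 44, 52, 65, 72]

Fragment lengths:
  [0,3): 3 bp
  [3,12): 9 bp
  [12,29): 17 bp
  [29,35): 6 bp
  [35,44): 9 bp
  [44,52): 8 bp
  [52,65): 13 bp
  [65,72): 7 bp
  [72,85): 13 bp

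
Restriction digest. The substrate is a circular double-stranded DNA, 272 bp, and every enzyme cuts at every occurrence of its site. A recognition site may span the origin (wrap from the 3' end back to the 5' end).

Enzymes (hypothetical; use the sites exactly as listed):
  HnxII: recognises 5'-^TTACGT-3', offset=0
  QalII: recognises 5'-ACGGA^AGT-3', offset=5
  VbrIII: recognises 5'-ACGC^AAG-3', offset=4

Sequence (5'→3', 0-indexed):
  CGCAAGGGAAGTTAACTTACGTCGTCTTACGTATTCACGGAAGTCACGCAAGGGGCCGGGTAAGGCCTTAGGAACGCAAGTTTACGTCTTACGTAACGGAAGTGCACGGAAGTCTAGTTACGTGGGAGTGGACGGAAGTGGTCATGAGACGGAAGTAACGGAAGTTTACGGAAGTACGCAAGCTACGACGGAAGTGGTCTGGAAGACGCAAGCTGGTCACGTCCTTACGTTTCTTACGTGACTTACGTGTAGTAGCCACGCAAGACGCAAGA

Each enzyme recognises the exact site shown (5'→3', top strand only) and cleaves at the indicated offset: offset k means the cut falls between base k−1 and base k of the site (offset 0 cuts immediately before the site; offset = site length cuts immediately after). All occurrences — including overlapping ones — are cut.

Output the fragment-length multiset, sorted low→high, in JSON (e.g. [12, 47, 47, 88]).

[4,7,7,7,7,7,8,9,9,9,10,10,10,12,13,13,15,15,17,17,19,19,28]

Scan for sites:
  HnxII (TTACGT, off=0): starts [16, 26, 81, 88, 117, 224, 233, 242] → cuts [16, 26, 81, 88, 117, 224, 233, 242]
  QalII (ACGGAAGT, off=5): starts [36, 95, 105, 131, 148, 157, 167, 187] → cuts [41, 100, 110, 136, 153, 162, 172, 192]
  VbrIII (ACGCAAG, off=4): starts [45, 73, 175, 205, 257, 264, 271] → cuts [3, 49, 77, 179, 209, 261, 268]

Pooled cuts: [3, 16, 26, 41, 49, 77, 81, 88, 100, 110, 117, 136, 153, 162, 172, 179, 192, 209, 224, 233, 242, 261, 268]

Fragments:
  3→16: 13 bp
  16→26: 10 bp
  26→41: 15 bp
  41→49: 8 bp
  49→77: 28 bp
  77→81: 4 bp
  81→88: 7 bp
  88→100: 12 bp
  100→110: 10 bp
  110→117: 7 bp
  117→136: 19 bp
  136→153: 17 bp
  153→162: 9 bp
  162→172: 10 bp
  172→179: 7 bp
  179→192: 13 bp
  192→209: 17 bp
  209→224: 15 bp
  224→233: 9 bp
  233→242: 9 bp
  242→261: 19 bp
  261→268: 7 bp
  268→3 (wrap): 272-268+3 = 7 bp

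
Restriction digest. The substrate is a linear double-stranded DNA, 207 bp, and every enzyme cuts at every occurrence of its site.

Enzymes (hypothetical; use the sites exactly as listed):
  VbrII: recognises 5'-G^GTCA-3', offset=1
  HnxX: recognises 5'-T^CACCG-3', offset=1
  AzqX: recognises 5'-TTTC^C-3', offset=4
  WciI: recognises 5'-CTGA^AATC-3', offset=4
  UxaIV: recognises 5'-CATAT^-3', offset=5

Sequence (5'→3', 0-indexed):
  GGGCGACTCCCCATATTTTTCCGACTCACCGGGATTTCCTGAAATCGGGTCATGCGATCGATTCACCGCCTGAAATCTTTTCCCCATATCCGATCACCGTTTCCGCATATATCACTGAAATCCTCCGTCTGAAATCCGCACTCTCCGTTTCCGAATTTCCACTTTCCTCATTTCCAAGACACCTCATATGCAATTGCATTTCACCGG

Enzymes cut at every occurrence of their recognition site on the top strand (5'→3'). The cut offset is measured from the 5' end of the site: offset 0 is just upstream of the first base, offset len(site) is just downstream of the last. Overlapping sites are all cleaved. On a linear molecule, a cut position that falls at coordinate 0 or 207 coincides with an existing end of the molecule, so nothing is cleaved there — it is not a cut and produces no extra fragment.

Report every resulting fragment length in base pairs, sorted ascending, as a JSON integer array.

[4,5,5,5,6,6,7,7,7,8,8,8,9,9,10,12,12,14,15,15,16,19]

Scan for sites:
  VbrII (GGTCA, off=1): starts [47] → cuts [48]
  HnxX (TCACCG, off=1): starts [25, 62, 93, 200] → cuts [26, 63, 94, 201]
  AzqX (TTTCC, off=4): starts [17, 34, 78, 99, 147, 155, 162, 170] → cuts [21, 38, 82, 103, 151, 159, 166, 174]
  WciI (CTGAAATC, off=4): starts [38, 69, 114, 128] → cuts [42, 73, 118, 132]
  UxaIV (CATAT, off=5): starts [11, 84, 105, 184] → cuts [16, 89, 110, 189]

All cut coordinates (distinct, sorted): [16, 21, 26, 38, 42, 48, 63, 73, 82, 89, 94, 103, 110, 118, 132, 151, 159, 166, 174, 189, 201]

Fragment lengths:
  [0,16): 16 bp
  [16,21): 5 bp
  [21,26): 5 bp
  [26,38): 12 bp
  [38,42): 4 bp
  [42,48): 6 bp
  [48,63): 15 bp
  [63,73): 10 bp
  [73,82): 9 bp
  [82,89): 7 bp
  [89,94): 5 bp
  [94,103): 9 bp
  [103,110): 7 bp
  [110,118): 8 bp
  [118,132): 14 bp
  [132,151): 19 bp
  [151,159): 8 bp
  [159,166): 7 bp
  [166,174): 8 bp
  [174,189): 15 bp
  [189,201): 12 bp
  [201,207): 6 bp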